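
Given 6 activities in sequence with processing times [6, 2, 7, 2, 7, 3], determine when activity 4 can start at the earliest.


Activity 4 starts after activities 1 through 3 complete.
Predecessor durations: [6, 2, 7]
ES = 6 + 2 + 7 = 15

15


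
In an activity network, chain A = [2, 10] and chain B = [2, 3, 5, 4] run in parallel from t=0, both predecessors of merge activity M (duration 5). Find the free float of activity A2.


ES(A2) = sum of predecessors on chain A = 2
EF(A2) = ES + duration = 2 + 10 = 12
Successor of A2 is M. ES(M) = max(sum(A), sum(B)) = max(12, 14) = 14
Free float = ES(successor) - EF(current) = 14 - 12 = 2

2


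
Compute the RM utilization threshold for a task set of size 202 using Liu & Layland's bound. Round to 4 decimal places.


Compute 2^(1/202) = 1.0034373158
Subtract 1: 1.0034373158 - 1 = 0.0034373158
Multiply by n: 202 * 0.0034373158 = 0.6943377916
Round to 4 dp: 0.6943

0.6943


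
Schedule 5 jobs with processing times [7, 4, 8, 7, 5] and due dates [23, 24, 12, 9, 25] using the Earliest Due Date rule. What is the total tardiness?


Sort by due date (EDD order): [(7, 9), (8, 12), (7, 23), (4, 24), (5, 25)]
Compute completion times and tardiness:
  Job 1: p=7, d=9, C=7, tardiness=max(0,7-9)=0
  Job 2: p=8, d=12, C=15, tardiness=max(0,15-12)=3
  Job 3: p=7, d=23, C=22, tardiness=max(0,22-23)=0
  Job 4: p=4, d=24, C=26, tardiness=max(0,26-24)=2
  Job 5: p=5, d=25, C=31, tardiness=max(0,31-25)=6
Total tardiness = 11

11


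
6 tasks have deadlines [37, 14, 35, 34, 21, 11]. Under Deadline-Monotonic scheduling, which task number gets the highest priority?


Sort tasks by relative deadline (ascending):
  Task 6: deadline = 11
  Task 2: deadline = 14
  Task 5: deadline = 21
  Task 4: deadline = 34
  Task 3: deadline = 35
  Task 1: deadline = 37
Priority order (highest first): [6, 2, 5, 4, 3, 1]
Highest priority task = 6

6


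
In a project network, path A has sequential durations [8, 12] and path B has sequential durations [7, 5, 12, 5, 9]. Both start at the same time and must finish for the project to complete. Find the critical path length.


Path A total = 8 + 12 = 20
Path B total = 7 + 5 + 12 + 5 + 9 = 38
Critical path = longest path = max(20, 38) = 38

38


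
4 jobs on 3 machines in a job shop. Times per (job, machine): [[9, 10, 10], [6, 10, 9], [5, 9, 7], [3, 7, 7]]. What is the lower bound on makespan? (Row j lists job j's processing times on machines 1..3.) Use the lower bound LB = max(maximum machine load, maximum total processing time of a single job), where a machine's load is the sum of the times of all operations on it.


Machine loads:
  Machine 1: 9 + 6 + 5 + 3 = 23
  Machine 2: 10 + 10 + 9 + 7 = 36
  Machine 3: 10 + 9 + 7 + 7 = 33
Max machine load = 36
Job totals:
  Job 1: 29
  Job 2: 25
  Job 3: 21
  Job 4: 17
Max job total = 29
Lower bound = max(36, 29) = 36

36


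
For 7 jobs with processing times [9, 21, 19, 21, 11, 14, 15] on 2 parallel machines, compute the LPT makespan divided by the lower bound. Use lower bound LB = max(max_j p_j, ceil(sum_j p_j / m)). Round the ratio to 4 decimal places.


LPT order: [21, 21, 19, 15, 14, 11, 9]
Machine loads after assignment: [51, 59]
LPT makespan = 59
Lower bound = max(max_job, ceil(total/2)) = max(21, 55) = 55
Ratio = 59 / 55 = 1.0727

1.0727


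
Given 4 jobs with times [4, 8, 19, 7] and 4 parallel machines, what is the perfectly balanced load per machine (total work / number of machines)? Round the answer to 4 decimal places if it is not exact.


Total processing time = 4 + 8 + 19 + 7 = 38
Number of machines = 4
Ideal balanced load = 38 / 4 = 9.5

9.5


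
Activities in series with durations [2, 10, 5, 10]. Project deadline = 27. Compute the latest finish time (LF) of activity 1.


LF(activity 1) = deadline - sum of successor durations
Successors: activities 2 through 4 with durations [10, 5, 10]
Sum of successor durations = 25
LF = 27 - 25 = 2

2


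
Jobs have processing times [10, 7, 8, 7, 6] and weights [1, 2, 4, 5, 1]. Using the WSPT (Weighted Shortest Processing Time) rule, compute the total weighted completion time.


Compute p/w ratios and sort ascending (WSPT): [(7, 5), (8, 4), (7, 2), (6, 1), (10, 1)]
Compute weighted completion times:
  Job (p=7,w=5): C=7, w*C=5*7=35
  Job (p=8,w=4): C=15, w*C=4*15=60
  Job (p=7,w=2): C=22, w*C=2*22=44
  Job (p=6,w=1): C=28, w*C=1*28=28
  Job (p=10,w=1): C=38, w*C=1*38=38
Total weighted completion time = 205

205


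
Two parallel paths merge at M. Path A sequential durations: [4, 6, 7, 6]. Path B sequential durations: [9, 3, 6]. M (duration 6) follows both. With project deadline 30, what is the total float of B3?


Forward pass: ES(B3) = sum of predecessors on chain B = 12
EF = ES + duration = 12 + 6 = 18
Backward pass: LF(M) = deadline = 30; LS(M) = 30 - 6 = 24
LF(B3) = LS(M) - sum(successors on chain B) = 24 - 0 = 24
LS = LF - duration = 24 - 6 = 18
Total float = LS - ES = 18 - 12 = 6

6


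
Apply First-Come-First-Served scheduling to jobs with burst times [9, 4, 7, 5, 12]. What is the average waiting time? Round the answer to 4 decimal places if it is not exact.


FCFS order (as given): [9, 4, 7, 5, 12]
Waiting times:
  Job 1: wait = 0
  Job 2: wait = 9
  Job 3: wait = 13
  Job 4: wait = 20
  Job 5: wait = 25
Sum of waiting times = 67
Average waiting time = 67/5 = 13.4

13.4


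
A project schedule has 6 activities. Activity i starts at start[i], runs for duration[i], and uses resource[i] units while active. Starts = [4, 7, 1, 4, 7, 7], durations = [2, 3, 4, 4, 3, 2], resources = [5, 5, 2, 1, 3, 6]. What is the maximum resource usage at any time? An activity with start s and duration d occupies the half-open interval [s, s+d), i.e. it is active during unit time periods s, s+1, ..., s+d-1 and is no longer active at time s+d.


Each activity i is active on [start_i, start_i + duration_i).
Compute total resource usage per time slot:
  t=0: active resources = [], total = 0
  t=1: active resources = [2], total = 2
  t=2: active resources = [2], total = 2
  t=3: active resources = [2], total = 2
  t=4: active resources = [5, 2, 1], total = 8
  t=5: active resources = [5, 1], total = 6
  t=6: active resources = [1], total = 1
  t=7: active resources = [5, 1, 3, 6], total = 15
  t=8: active resources = [5, 3, 6], total = 14
  t=9: active resources = [5, 3], total = 8
Peak resource demand = 15

15


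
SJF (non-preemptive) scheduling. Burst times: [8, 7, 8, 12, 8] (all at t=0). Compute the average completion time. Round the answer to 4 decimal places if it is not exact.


SJF order (ascending): [7, 8, 8, 8, 12]
Completion times:
  Job 1: burst=7, C=7
  Job 2: burst=8, C=15
  Job 3: burst=8, C=23
  Job 4: burst=8, C=31
  Job 5: burst=12, C=43
Average completion = 119/5 = 23.8

23.8


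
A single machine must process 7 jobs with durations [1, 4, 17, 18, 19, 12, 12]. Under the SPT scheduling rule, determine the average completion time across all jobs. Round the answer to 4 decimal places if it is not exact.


Sort jobs by processing time (SPT order): [1, 4, 12, 12, 17, 18, 19]
Compute completion times sequentially:
  Job 1: processing = 1, completes at 1
  Job 2: processing = 4, completes at 5
  Job 3: processing = 12, completes at 17
  Job 4: processing = 12, completes at 29
  Job 5: processing = 17, completes at 46
  Job 6: processing = 18, completes at 64
  Job 7: processing = 19, completes at 83
Sum of completion times = 245
Average completion time = 245/7 = 35.0

35.0


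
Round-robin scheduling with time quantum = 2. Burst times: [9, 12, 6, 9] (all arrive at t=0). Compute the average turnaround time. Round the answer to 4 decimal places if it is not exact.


Time quantum = 2
Execution trace:
  J1 runs 2 units, time = 2
  J2 runs 2 units, time = 4
  J3 runs 2 units, time = 6
  J4 runs 2 units, time = 8
  J1 runs 2 units, time = 10
  J2 runs 2 units, time = 12
  J3 runs 2 units, time = 14
  J4 runs 2 units, time = 16
  J1 runs 2 units, time = 18
  J2 runs 2 units, time = 20
  J3 runs 2 units, time = 22
  J4 runs 2 units, time = 24
  J1 runs 2 units, time = 26
  J2 runs 2 units, time = 28
  J4 runs 2 units, time = 30
  J1 runs 1 units, time = 31
  J2 runs 2 units, time = 33
  J4 runs 1 units, time = 34
  J2 runs 2 units, time = 36
Finish times: [31, 36, 22, 34]
Average turnaround = 123/4 = 30.75

30.75


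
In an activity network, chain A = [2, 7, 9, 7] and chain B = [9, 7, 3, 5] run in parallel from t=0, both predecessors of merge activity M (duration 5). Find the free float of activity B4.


ES(B4) = sum of predecessors on chain B = 19
EF(B4) = ES + duration = 19 + 5 = 24
Successor of B4 is M. ES(M) = max(sum(A), sum(B)) = max(25, 24) = 25
Free float = ES(successor) - EF(current) = 25 - 24 = 1

1


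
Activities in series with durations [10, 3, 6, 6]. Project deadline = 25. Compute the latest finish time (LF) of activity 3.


LF(activity 3) = deadline - sum of successor durations
Successors: activities 4 through 4 with durations [6]
Sum of successor durations = 6
LF = 25 - 6 = 19

19


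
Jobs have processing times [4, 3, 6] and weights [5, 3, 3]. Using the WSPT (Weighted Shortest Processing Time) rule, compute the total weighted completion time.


Compute p/w ratios and sort ascending (WSPT): [(4, 5), (3, 3), (6, 3)]
Compute weighted completion times:
  Job (p=4,w=5): C=4, w*C=5*4=20
  Job (p=3,w=3): C=7, w*C=3*7=21
  Job (p=6,w=3): C=13, w*C=3*13=39
Total weighted completion time = 80

80


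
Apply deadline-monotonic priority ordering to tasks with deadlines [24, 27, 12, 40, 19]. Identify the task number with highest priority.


Sort tasks by relative deadline (ascending):
  Task 3: deadline = 12
  Task 5: deadline = 19
  Task 1: deadline = 24
  Task 2: deadline = 27
  Task 4: deadline = 40
Priority order (highest first): [3, 5, 1, 2, 4]
Highest priority task = 3

3


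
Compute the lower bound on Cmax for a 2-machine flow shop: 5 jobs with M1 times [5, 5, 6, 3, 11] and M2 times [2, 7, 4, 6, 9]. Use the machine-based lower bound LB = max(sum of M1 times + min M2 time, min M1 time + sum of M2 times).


LB1 = sum(M1 times) + min(M2 times) = 30 + 2 = 32
LB2 = min(M1 times) + sum(M2 times) = 3 + 28 = 31
Lower bound = max(LB1, LB2) = max(32, 31) = 32

32


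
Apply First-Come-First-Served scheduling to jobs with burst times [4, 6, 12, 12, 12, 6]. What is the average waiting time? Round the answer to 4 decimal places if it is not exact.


FCFS order (as given): [4, 6, 12, 12, 12, 6]
Waiting times:
  Job 1: wait = 0
  Job 2: wait = 4
  Job 3: wait = 10
  Job 4: wait = 22
  Job 5: wait = 34
  Job 6: wait = 46
Sum of waiting times = 116
Average waiting time = 116/6 = 19.3333

19.3333


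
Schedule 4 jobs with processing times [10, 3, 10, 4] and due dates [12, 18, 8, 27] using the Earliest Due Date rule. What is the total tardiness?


Sort by due date (EDD order): [(10, 8), (10, 12), (3, 18), (4, 27)]
Compute completion times and tardiness:
  Job 1: p=10, d=8, C=10, tardiness=max(0,10-8)=2
  Job 2: p=10, d=12, C=20, tardiness=max(0,20-12)=8
  Job 3: p=3, d=18, C=23, tardiness=max(0,23-18)=5
  Job 4: p=4, d=27, C=27, tardiness=max(0,27-27)=0
Total tardiness = 15

15


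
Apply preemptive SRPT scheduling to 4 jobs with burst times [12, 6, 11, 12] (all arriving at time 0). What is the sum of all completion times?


Since all jobs arrive at t=0, SRPT equals SPT ordering.
SPT order: [6, 11, 12, 12]
Completion times:
  Job 1: p=6, C=6
  Job 2: p=11, C=17
  Job 3: p=12, C=29
  Job 4: p=12, C=41
Total completion time = 6 + 17 + 29 + 41 = 93

93


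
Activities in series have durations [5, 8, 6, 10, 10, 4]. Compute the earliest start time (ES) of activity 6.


Activity 6 starts after activities 1 through 5 complete.
Predecessor durations: [5, 8, 6, 10, 10]
ES = 5 + 8 + 6 + 10 + 10 = 39

39


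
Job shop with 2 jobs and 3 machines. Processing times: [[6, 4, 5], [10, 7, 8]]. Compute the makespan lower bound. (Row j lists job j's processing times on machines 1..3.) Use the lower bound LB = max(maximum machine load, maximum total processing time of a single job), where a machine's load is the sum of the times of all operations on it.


Machine loads:
  Machine 1: 6 + 10 = 16
  Machine 2: 4 + 7 = 11
  Machine 3: 5 + 8 = 13
Max machine load = 16
Job totals:
  Job 1: 15
  Job 2: 25
Max job total = 25
Lower bound = max(16, 25) = 25

25


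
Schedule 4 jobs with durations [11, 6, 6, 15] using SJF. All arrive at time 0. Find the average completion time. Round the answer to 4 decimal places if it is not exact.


SJF order (ascending): [6, 6, 11, 15]
Completion times:
  Job 1: burst=6, C=6
  Job 2: burst=6, C=12
  Job 3: burst=11, C=23
  Job 4: burst=15, C=38
Average completion = 79/4 = 19.75

19.75


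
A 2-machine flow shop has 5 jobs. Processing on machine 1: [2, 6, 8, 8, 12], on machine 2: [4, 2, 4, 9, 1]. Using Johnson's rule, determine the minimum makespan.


Apply Johnson's rule:
  Group 1 (a <= b): [(1, 2, 4), (4, 8, 9)]
  Group 2 (a > b): [(3, 8, 4), (2, 6, 2), (5, 12, 1)]
Optimal job order: [1, 4, 3, 2, 5]
Schedule:
  Job 1: M1 done at 2, M2 done at 6
  Job 4: M1 done at 10, M2 done at 19
  Job 3: M1 done at 18, M2 done at 23
  Job 2: M1 done at 24, M2 done at 26
  Job 5: M1 done at 36, M2 done at 37
Makespan = 37

37


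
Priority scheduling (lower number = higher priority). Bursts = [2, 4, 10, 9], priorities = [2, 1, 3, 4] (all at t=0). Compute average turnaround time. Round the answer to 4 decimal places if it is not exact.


Sort by priority (ascending = highest first):
Order: [(1, 4), (2, 2), (3, 10), (4, 9)]
Completion times:
  Priority 1, burst=4, C=4
  Priority 2, burst=2, C=6
  Priority 3, burst=10, C=16
  Priority 4, burst=9, C=25
Average turnaround = 51/4 = 12.75

12.75


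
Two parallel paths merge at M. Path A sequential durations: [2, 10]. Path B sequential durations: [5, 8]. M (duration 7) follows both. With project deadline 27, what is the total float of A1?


Forward pass: ES(A1) = sum of predecessors on chain A = 0
EF = ES + duration = 0 + 2 = 2
Backward pass: LF(M) = deadline = 27; LS(M) = 27 - 7 = 20
LF(A1) = LS(M) - sum(successors on chain A) = 20 - 10 = 10
LS = LF - duration = 10 - 2 = 8
Total float = LS - ES = 8 - 0 = 8

8


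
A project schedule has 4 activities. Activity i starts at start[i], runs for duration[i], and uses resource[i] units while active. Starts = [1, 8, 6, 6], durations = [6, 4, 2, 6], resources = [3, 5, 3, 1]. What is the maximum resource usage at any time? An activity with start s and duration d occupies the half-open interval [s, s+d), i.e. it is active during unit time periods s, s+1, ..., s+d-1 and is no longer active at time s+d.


Each activity i is active on [start_i, start_i + duration_i).
Compute total resource usage per time slot:
  t=0: active resources = [], total = 0
  t=1: active resources = [3], total = 3
  t=2: active resources = [3], total = 3
  t=3: active resources = [3], total = 3
  t=4: active resources = [3], total = 3
  t=5: active resources = [3], total = 3
  t=6: active resources = [3, 3, 1], total = 7
  t=7: active resources = [3, 1], total = 4
  t=8: active resources = [5, 1], total = 6
  t=9: active resources = [5, 1], total = 6
  t=10: active resources = [5, 1], total = 6
  t=11: active resources = [5, 1], total = 6
Peak resource demand = 7

7


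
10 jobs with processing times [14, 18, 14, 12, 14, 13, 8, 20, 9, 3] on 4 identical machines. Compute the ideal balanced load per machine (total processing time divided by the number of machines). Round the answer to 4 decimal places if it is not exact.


Total processing time = 14 + 18 + 14 + 12 + 14 + 13 + 8 + 20 + 9 + 3 = 125
Number of machines = 4
Ideal balanced load = 125 / 4 = 31.25

31.25


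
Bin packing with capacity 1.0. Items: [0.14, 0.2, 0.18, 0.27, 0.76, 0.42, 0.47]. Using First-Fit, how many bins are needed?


Place items sequentially using First-Fit:
  Item 0.14 -> new Bin 1
  Item 0.2 -> Bin 1 (now 0.34)
  Item 0.18 -> Bin 1 (now 0.52)
  Item 0.27 -> Bin 1 (now 0.79)
  Item 0.76 -> new Bin 2
  Item 0.42 -> new Bin 3
  Item 0.47 -> Bin 3 (now 0.89)
Total bins used = 3

3


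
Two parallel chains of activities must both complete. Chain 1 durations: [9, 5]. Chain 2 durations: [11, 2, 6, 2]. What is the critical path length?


Path A total = 9 + 5 = 14
Path B total = 11 + 2 + 6 + 2 = 21
Critical path = longest path = max(14, 21) = 21

21


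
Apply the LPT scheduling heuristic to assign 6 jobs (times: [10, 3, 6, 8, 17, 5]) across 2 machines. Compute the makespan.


Sort jobs in decreasing order (LPT): [17, 10, 8, 6, 5, 3]
Assign each job to the least loaded machine:
  Machine 1: jobs [17, 6, 3], load = 26
  Machine 2: jobs [10, 8, 5], load = 23
Makespan = max load = 26

26


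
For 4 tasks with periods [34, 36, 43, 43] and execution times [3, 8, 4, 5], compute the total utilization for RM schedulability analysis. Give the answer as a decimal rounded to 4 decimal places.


Compute individual utilizations (exact fractions):
  Task 1: C/T = 3/34 (approx. 0.0882)
  Task 2: C/T = 8/36 = 2/9 (approx. 0.2222)
  Task 3: C/T = 4/43 (approx. 0.093)
  Task 4: C/T = 5/43 (approx. 0.1163)
Total utilization U = 3/34 + 2/9 + 4/43 + 5/43 = 6839/13158
Rounded to 4 decimal places: U = 0.5198
RM (Liu & Layland) bound for 4 tasks = 0.756828; compare with U = 6839/13158 (approx. 0.519760)
U <= bound, so schedulable by RM sufficient condition.

0.5198


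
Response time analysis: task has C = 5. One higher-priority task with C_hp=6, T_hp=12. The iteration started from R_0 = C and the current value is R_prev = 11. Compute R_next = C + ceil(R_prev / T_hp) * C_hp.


R_next = C + ceil(R_prev / T_hp) * C_hp
ceil(11 / 12) = ceil(0.9167) = 1
Interference = 1 * 6 = 6
R_next = 5 + 6 = 11
R_next = R_prev, so the iteration has converged (response time = 11).

11


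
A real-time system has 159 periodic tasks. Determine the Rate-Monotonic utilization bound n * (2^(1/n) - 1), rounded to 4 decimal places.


Compute 2^(1/159) = 1.0043689323
Subtract 1: 1.0043689323 - 1 = 0.0043689323
Multiply by n: 159 * 0.0043689323 = 0.6946602357
Round to 4 dp: 0.6947

0.6947


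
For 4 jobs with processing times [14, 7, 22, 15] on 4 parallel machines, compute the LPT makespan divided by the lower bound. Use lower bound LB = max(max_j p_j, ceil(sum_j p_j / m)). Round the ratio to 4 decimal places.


LPT order: [22, 15, 14, 7]
Machine loads after assignment: [22, 15, 14, 7]
LPT makespan = 22
Lower bound = max(max_job, ceil(total/4)) = max(22, 15) = 22
Ratio = 22 / 22 = 1.0

1.0


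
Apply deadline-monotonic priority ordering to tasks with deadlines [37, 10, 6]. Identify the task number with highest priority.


Sort tasks by relative deadline (ascending):
  Task 3: deadline = 6
  Task 2: deadline = 10
  Task 1: deadline = 37
Priority order (highest first): [3, 2, 1]
Highest priority task = 3

3


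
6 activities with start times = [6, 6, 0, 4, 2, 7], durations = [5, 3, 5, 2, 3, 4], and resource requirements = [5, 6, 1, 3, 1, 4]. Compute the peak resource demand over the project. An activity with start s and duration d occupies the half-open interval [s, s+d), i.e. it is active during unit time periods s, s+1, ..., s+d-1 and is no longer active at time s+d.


Each activity i is active on [start_i, start_i + duration_i).
Compute total resource usage per time slot:
  t=0: active resources = [1], total = 1
  t=1: active resources = [1], total = 1
  t=2: active resources = [1, 1], total = 2
  t=3: active resources = [1, 1], total = 2
  t=4: active resources = [1, 3, 1], total = 5
  t=5: active resources = [3], total = 3
  t=6: active resources = [5, 6], total = 11
  t=7: active resources = [5, 6, 4], total = 15
  t=8: active resources = [5, 6, 4], total = 15
  t=9: active resources = [5, 4], total = 9
  t=10: active resources = [5, 4], total = 9
Peak resource demand = 15

15


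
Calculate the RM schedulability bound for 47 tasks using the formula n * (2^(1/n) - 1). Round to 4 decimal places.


Compute 2^(1/47) = 1.0148570979
Subtract 1: 1.0148570979 - 1 = 0.0148570979
Multiply by n: 47 * 0.0148570979 = 0.6982836013
Round to 4 dp: 0.6983

0.6983


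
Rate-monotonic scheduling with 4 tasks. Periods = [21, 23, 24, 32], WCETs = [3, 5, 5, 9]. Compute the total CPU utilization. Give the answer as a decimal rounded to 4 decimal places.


Compute individual utilizations (exact fractions):
  Task 1: C/T = 3/21 = 1/7 (approx. 0.1429)
  Task 2: C/T = 5/23 (approx. 0.2174)
  Task 3: C/T = 5/24 (approx. 0.2083)
  Task 4: C/T = 9/32 (approx. 0.2813)
Total utilization U = 1/7 + 5/23 + 5/24 + 9/32 = 13135/15456
Rounded to 4 decimal places: U = 0.8498
RM (Liu & Layland) bound for 4 tasks = 0.756828; compare with U = 13135/15456 (approx. 0.849832)
bound < U <= 1, so the RM sufficient condition is not met (inconclusive; an exact test such as response-time analysis is needed).

0.8498


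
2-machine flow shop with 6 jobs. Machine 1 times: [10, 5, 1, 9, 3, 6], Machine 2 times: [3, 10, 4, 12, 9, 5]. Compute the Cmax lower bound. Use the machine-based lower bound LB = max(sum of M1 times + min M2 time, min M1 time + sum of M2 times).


LB1 = sum(M1 times) + min(M2 times) = 34 + 3 = 37
LB2 = min(M1 times) + sum(M2 times) = 1 + 43 = 44
Lower bound = max(LB1, LB2) = max(37, 44) = 44

44


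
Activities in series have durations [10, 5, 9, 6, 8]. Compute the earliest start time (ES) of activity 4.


Activity 4 starts after activities 1 through 3 complete.
Predecessor durations: [10, 5, 9]
ES = 10 + 5 + 9 = 24

24


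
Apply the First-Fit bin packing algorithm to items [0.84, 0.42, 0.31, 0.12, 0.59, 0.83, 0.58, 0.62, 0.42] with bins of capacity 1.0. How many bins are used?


Place items sequentially using First-Fit:
  Item 0.84 -> new Bin 1
  Item 0.42 -> new Bin 2
  Item 0.31 -> Bin 2 (now 0.73)
  Item 0.12 -> Bin 1 (now 0.96)
  Item 0.59 -> new Bin 3
  Item 0.83 -> new Bin 4
  Item 0.58 -> new Bin 5
  Item 0.62 -> new Bin 6
  Item 0.42 -> Bin 5 (now 1.0)
Total bins used = 6

6


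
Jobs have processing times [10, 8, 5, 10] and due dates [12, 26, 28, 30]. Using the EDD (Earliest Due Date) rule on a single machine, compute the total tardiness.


Sort by due date (EDD order): [(10, 12), (8, 26), (5, 28), (10, 30)]
Compute completion times and tardiness:
  Job 1: p=10, d=12, C=10, tardiness=max(0,10-12)=0
  Job 2: p=8, d=26, C=18, tardiness=max(0,18-26)=0
  Job 3: p=5, d=28, C=23, tardiness=max(0,23-28)=0
  Job 4: p=10, d=30, C=33, tardiness=max(0,33-30)=3
Total tardiness = 3

3


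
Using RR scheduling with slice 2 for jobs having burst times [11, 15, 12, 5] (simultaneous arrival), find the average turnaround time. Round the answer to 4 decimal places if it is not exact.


Time quantum = 2
Execution trace:
  J1 runs 2 units, time = 2
  J2 runs 2 units, time = 4
  J3 runs 2 units, time = 6
  J4 runs 2 units, time = 8
  J1 runs 2 units, time = 10
  J2 runs 2 units, time = 12
  J3 runs 2 units, time = 14
  J4 runs 2 units, time = 16
  J1 runs 2 units, time = 18
  J2 runs 2 units, time = 20
  J3 runs 2 units, time = 22
  J4 runs 1 units, time = 23
  J1 runs 2 units, time = 25
  J2 runs 2 units, time = 27
  J3 runs 2 units, time = 29
  J1 runs 2 units, time = 31
  J2 runs 2 units, time = 33
  J3 runs 2 units, time = 35
  J1 runs 1 units, time = 36
  J2 runs 2 units, time = 38
  J3 runs 2 units, time = 40
  J2 runs 2 units, time = 42
  J2 runs 1 units, time = 43
Finish times: [36, 43, 40, 23]
Average turnaround = 142/4 = 35.5

35.5


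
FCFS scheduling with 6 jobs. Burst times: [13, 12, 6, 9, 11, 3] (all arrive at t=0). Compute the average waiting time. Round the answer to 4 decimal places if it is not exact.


FCFS order (as given): [13, 12, 6, 9, 11, 3]
Waiting times:
  Job 1: wait = 0
  Job 2: wait = 13
  Job 3: wait = 25
  Job 4: wait = 31
  Job 5: wait = 40
  Job 6: wait = 51
Sum of waiting times = 160
Average waiting time = 160/6 = 26.6667

26.6667


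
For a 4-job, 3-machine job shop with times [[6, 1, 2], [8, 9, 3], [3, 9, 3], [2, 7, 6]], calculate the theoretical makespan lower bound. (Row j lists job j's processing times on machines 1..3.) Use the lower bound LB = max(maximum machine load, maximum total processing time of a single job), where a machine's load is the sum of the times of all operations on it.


Machine loads:
  Machine 1: 6 + 8 + 3 + 2 = 19
  Machine 2: 1 + 9 + 9 + 7 = 26
  Machine 3: 2 + 3 + 3 + 6 = 14
Max machine load = 26
Job totals:
  Job 1: 9
  Job 2: 20
  Job 3: 15
  Job 4: 15
Max job total = 20
Lower bound = max(26, 20) = 26

26


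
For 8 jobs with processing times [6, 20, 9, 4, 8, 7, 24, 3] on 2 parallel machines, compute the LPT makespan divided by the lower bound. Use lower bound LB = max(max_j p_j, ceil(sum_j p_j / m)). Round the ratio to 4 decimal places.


LPT order: [24, 20, 9, 8, 7, 6, 4, 3]
Machine loads after assignment: [41, 40]
LPT makespan = 41
Lower bound = max(max_job, ceil(total/2)) = max(24, 41) = 41
Ratio = 41 / 41 = 1.0

1.0


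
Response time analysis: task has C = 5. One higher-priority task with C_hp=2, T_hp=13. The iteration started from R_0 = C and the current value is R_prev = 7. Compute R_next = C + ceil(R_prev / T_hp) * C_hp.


R_next = C + ceil(R_prev / T_hp) * C_hp
ceil(7 / 13) = ceil(0.5385) = 1
Interference = 1 * 2 = 2
R_next = 5 + 2 = 7
R_next = R_prev, so the iteration has converged (response time = 7).

7


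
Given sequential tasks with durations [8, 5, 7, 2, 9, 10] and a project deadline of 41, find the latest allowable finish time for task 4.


LF(activity 4) = deadline - sum of successor durations
Successors: activities 5 through 6 with durations [9, 10]
Sum of successor durations = 19
LF = 41 - 19 = 22

22


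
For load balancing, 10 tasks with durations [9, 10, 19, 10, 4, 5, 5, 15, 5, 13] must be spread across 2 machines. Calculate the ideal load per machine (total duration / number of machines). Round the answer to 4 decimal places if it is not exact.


Total processing time = 9 + 10 + 19 + 10 + 4 + 5 + 5 + 15 + 5 + 13 = 95
Number of machines = 2
Ideal balanced load = 95 / 2 = 47.5

47.5


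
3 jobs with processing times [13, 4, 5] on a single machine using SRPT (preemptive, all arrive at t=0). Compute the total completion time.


Since all jobs arrive at t=0, SRPT equals SPT ordering.
SPT order: [4, 5, 13]
Completion times:
  Job 1: p=4, C=4
  Job 2: p=5, C=9
  Job 3: p=13, C=22
Total completion time = 4 + 9 + 22 = 35

35


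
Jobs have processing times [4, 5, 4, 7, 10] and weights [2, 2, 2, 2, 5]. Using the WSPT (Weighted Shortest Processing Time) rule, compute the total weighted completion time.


Compute p/w ratios and sort ascending (WSPT): [(4, 2), (4, 2), (10, 5), (5, 2), (7, 2)]
Compute weighted completion times:
  Job (p=4,w=2): C=4, w*C=2*4=8
  Job (p=4,w=2): C=8, w*C=2*8=16
  Job (p=10,w=5): C=18, w*C=5*18=90
  Job (p=5,w=2): C=23, w*C=2*23=46
  Job (p=7,w=2): C=30, w*C=2*30=60
Total weighted completion time = 220

220


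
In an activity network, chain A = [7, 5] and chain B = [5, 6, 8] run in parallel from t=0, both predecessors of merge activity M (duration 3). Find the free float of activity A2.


ES(A2) = sum of predecessors on chain A = 7
EF(A2) = ES + duration = 7 + 5 = 12
Successor of A2 is M. ES(M) = max(sum(A), sum(B)) = max(12, 19) = 19
Free float = ES(successor) - EF(current) = 19 - 12 = 7

7


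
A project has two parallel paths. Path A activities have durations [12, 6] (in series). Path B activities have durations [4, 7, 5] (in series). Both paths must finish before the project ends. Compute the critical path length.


Path A total = 12 + 6 = 18
Path B total = 4 + 7 + 5 = 16
Critical path = longest path = max(18, 16) = 18

18


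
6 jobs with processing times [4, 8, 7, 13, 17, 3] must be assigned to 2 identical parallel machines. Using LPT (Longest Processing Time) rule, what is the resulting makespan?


Sort jobs in decreasing order (LPT): [17, 13, 8, 7, 4, 3]
Assign each job to the least loaded machine:
  Machine 1: jobs [17, 7, 3], load = 27
  Machine 2: jobs [13, 8, 4], load = 25
Makespan = max load = 27

27


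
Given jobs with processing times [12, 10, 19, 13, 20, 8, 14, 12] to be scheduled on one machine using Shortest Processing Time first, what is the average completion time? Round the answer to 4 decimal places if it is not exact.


Sort jobs by processing time (SPT order): [8, 10, 12, 12, 13, 14, 19, 20]
Compute completion times sequentially:
  Job 1: processing = 8, completes at 8
  Job 2: processing = 10, completes at 18
  Job 3: processing = 12, completes at 30
  Job 4: processing = 12, completes at 42
  Job 5: processing = 13, completes at 55
  Job 6: processing = 14, completes at 69
  Job 7: processing = 19, completes at 88
  Job 8: processing = 20, completes at 108
Sum of completion times = 418
Average completion time = 418/8 = 52.25

52.25


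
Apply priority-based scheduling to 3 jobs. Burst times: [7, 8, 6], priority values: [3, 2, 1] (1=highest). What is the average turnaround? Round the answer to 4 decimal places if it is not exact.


Sort by priority (ascending = highest first):
Order: [(1, 6), (2, 8), (3, 7)]
Completion times:
  Priority 1, burst=6, C=6
  Priority 2, burst=8, C=14
  Priority 3, burst=7, C=21
Average turnaround = 41/3 = 13.6667

13.6667


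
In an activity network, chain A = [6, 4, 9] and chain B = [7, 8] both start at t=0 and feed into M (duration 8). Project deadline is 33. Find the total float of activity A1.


Forward pass: ES(A1) = sum of predecessors on chain A = 0
EF = ES + duration = 0 + 6 = 6
Backward pass: LF(M) = deadline = 33; LS(M) = 33 - 8 = 25
LF(A1) = LS(M) - sum(successors on chain A) = 25 - 13 = 12
LS = LF - duration = 12 - 6 = 6
Total float = LS - ES = 6 - 0 = 6

6


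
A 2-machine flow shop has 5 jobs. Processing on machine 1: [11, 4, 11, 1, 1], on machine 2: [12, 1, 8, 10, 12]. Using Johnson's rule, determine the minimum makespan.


Apply Johnson's rule:
  Group 1 (a <= b): [(4, 1, 10), (5, 1, 12), (1, 11, 12)]
  Group 2 (a > b): [(3, 11, 8), (2, 4, 1)]
Optimal job order: [4, 5, 1, 3, 2]
Schedule:
  Job 4: M1 done at 1, M2 done at 11
  Job 5: M1 done at 2, M2 done at 23
  Job 1: M1 done at 13, M2 done at 35
  Job 3: M1 done at 24, M2 done at 43
  Job 2: M1 done at 28, M2 done at 44
Makespan = 44

44


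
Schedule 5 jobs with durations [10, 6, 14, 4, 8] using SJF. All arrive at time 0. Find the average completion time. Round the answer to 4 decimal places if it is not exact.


SJF order (ascending): [4, 6, 8, 10, 14]
Completion times:
  Job 1: burst=4, C=4
  Job 2: burst=6, C=10
  Job 3: burst=8, C=18
  Job 4: burst=10, C=28
  Job 5: burst=14, C=42
Average completion = 102/5 = 20.4

20.4


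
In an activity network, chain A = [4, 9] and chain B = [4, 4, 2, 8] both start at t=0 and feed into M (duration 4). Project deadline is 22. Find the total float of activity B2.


Forward pass: ES(B2) = sum of predecessors on chain B = 4
EF = ES + duration = 4 + 4 = 8
Backward pass: LF(M) = deadline = 22; LS(M) = 22 - 4 = 18
LF(B2) = LS(M) - sum(successors on chain B) = 18 - 10 = 8
LS = LF - duration = 8 - 4 = 4
Total float = LS - ES = 4 - 4 = 0

0


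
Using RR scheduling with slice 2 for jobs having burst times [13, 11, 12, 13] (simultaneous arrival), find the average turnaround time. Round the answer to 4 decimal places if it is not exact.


Time quantum = 2
Execution trace:
  J1 runs 2 units, time = 2
  J2 runs 2 units, time = 4
  J3 runs 2 units, time = 6
  J4 runs 2 units, time = 8
  J1 runs 2 units, time = 10
  J2 runs 2 units, time = 12
  J3 runs 2 units, time = 14
  J4 runs 2 units, time = 16
  J1 runs 2 units, time = 18
  J2 runs 2 units, time = 20
  J3 runs 2 units, time = 22
  J4 runs 2 units, time = 24
  J1 runs 2 units, time = 26
  J2 runs 2 units, time = 28
  J3 runs 2 units, time = 30
  J4 runs 2 units, time = 32
  J1 runs 2 units, time = 34
  J2 runs 2 units, time = 36
  J3 runs 2 units, time = 38
  J4 runs 2 units, time = 40
  J1 runs 2 units, time = 42
  J2 runs 1 units, time = 43
  J3 runs 2 units, time = 45
  J4 runs 2 units, time = 47
  J1 runs 1 units, time = 48
  J4 runs 1 units, time = 49
Finish times: [48, 43, 45, 49]
Average turnaround = 185/4 = 46.25

46.25


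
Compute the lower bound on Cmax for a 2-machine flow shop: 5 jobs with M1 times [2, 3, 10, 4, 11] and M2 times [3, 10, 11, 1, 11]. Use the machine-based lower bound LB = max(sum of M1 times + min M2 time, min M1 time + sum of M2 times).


LB1 = sum(M1 times) + min(M2 times) = 30 + 1 = 31
LB2 = min(M1 times) + sum(M2 times) = 2 + 36 = 38
Lower bound = max(LB1, LB2) = max(31, 38) = 38

38


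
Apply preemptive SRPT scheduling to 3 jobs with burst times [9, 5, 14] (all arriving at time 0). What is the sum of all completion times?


Since all jobs arrive at t=0, SRPT equals SPT ordering.
SPT order: [5, 9, 14]
Completion times:
  Job 1: p=5, C=5
  Job 2: p=9, C=14
  Job 3: p=14, C=28
Total completion time = 5 + 14 + 28 = 47

47


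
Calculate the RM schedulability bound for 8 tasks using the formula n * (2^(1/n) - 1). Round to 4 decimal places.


Compute 2^(1/8) = 1.0905077327
Subtract 1: 1.0905077327 - 1 = 0.0905077327
Multiply by n: 8 * 0.0905077327 = 0.7240618616
Round to 4 dp: 0.7241

0.7241


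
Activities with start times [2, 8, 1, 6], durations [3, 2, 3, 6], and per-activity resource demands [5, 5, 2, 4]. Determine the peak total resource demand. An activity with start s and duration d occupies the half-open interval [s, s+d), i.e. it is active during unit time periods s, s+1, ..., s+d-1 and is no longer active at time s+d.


Each activity i is active on [start_i, start_i + duration_i).
Compute total resource usage per time slot:
  t=0: active resources = [], total = 0
  t=1: active resources = [2], total = 2
  t=2: active resources = [5, 2], total = 7
  t=3: active resources = [5, 2], total = 7
  t=4: active resources = [5], total = 5
  t=5: active resources = [], total = 0
  t=6: active resources = [4], total = 4
  t=7: active resources = [4], total = 4
  t=8: active resources = [5, 4], total = 9
  t=9: active resources = [5, 4], total = 9
  t=10: active resources = [4], total = 4
  t=11: active resources = [4], total = 4
Peak resource demand = 9

9


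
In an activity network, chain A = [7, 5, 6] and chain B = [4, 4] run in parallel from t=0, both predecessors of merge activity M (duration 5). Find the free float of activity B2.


ES(B2) = sum of predecessors on chain B = 4
EF(B2) = ES + duration = 4 + 4 = 8
Successor of B2 is M. ES(M) = max(sum(A), sum(B)) = max(18, 8) = 18
Free float = ES(successor) - EF(current) = 18 - 8 = 10

10


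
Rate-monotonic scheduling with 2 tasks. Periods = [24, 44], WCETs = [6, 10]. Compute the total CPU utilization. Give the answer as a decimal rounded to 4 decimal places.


Compute individual utilizations (exact fractions):
  Task 1: C/T = 6/24 = 1/4 (approx. 0.25)
  Task 2: C/T = 10/44 = 5/22 (approx. 0.2273)
Total utilization U = 1/4 + 5/22 = 21/44
Rounded to 4 decimal places: U = 0.4773
RM (Liu & Layland) bound for 2 tasks = 0.828427; compare with U = 21/44 (approx. 0.477273)
U <= bound, so schedulable by RM sufficient condition.

0.4773


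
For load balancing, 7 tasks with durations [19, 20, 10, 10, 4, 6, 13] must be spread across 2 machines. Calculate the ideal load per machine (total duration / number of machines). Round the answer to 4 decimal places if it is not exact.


Total processing time = 19 + 20 + 10 + 10 + 4 + 6 + 13 = 82
Number of machines = 2
Ideal balanced load = 82 / 2 = 41.0

41.0


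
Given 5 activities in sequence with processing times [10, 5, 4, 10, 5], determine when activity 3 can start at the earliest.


Activity 3 starts after activities 1 through 2 complete.
Predecessor durations: [10, 5]
ES = 10 + 5 = 15

15


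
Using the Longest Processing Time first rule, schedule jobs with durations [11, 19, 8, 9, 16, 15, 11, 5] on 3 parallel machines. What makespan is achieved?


Sort jobs in decreasing order (LPT): [19, 16, 15, 11, 11, 9, 8, 5]
Assign each job to the least loaded machine:
  Machine 1: jobs [19, 9], load = 28
  Machine 2: jobs [16, 11, 5], load = 32
  Machine 3: jobs [15, 11, 8], load = 34
Makespan = max load = 34

34


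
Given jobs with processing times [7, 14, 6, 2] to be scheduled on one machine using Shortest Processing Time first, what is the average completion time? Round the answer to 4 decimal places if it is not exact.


Sort jobs by processing time (SPT order): [2, 6, 7, 14]
Compute completion times sequentially:
  Job 1: processing = 2, completes at 2
  Job 2: processing = 6, completes at 8
  Job 3: processing = 7, completes at 15
  Job 4: processing = 14, completes at 29
Sum of completion times = 54
Average completion time = 54/4 = 13.5

13.5


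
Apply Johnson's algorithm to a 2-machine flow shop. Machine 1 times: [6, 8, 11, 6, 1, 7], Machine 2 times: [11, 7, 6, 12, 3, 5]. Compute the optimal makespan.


Apply Johnson's rule:
  Group 1 (a <= b): [(5, 1, 3), (1, 6, 11), (4, 6, 12)]
  Group 2 (a > b): [(2, 8, 7), (3, 11, 6), (6, 7, 5)]
Optimal job order: [5, 1, 4, 2, 3, 6]
Schedule:
  Job 5: M1 done at 1, M2 done at 4
  Job 1: M1 done at 7, M2 done at 18
  Job 4: M1 done at 13, M2 done at 30
  Job 2: M1 done at 21, M2 done at 37
  Job 3: M1 done at 32, M2 done at 43
  Job 6: M1 done at 39, M2 done at 48
Makespan = 48

48


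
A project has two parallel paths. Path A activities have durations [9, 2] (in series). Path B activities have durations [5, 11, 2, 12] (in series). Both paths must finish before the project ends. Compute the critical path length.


Path A total = 9 + 2 = 11
Path B total = 5 + 11 + 2 + 12 = 30
Critical path = longest path = max(11, 30) = 30

30


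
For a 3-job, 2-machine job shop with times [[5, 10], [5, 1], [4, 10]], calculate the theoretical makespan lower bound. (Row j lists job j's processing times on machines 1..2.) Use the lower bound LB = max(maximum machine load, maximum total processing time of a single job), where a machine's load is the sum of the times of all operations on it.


Machine loads:
  Machine 1: 5 + 5 + 4 = 14
  Machine 2: 10 + 1 + 10 = 21
Max machine load = 21
Job totals:
  Job 1: 15
  Job 2: 6
  Job 3: 14
Max job total = 15
Lower bound = max(21, 15) = 21

21


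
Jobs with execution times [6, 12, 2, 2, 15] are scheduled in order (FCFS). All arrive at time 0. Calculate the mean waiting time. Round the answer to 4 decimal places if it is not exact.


FCFS order (as given): [6, 12, 2, 2, 15]
Waiting times:
  Job 1: wait = 0
  Job 2: wait = 6
  Job 3: wait = 18
  Job 4: wait = 20
  Job 5: wait = 22
Sum of waiting times = 66
Average waiting time = 66/5 = 13.2

13.2


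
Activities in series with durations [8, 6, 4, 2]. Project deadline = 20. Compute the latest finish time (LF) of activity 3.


LF(activity 3) = deadline - sum of successor durations
Successors: activities 4 through 4 with durations [2]
Sum of successor durations = 2
LF = 20 - 2 = 18

18


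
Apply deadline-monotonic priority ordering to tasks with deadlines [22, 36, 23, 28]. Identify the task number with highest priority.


Sort tasks by relative deadline (ascending):
  Task 1: deadline = 22
  Task 3: deadline = 23
  Task 4: deadline = 28
  Task 2: deadline = 36
Priority order (highest first): [1, 3, 4, 2]
Highest priority task = 1

1


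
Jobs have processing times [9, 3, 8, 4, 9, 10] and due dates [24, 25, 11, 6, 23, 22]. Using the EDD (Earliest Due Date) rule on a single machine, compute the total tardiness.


Sort by due date (EDD order): [(4, 6), (8, 11), (10, 22), (9, 23), (9, 24), (3, 25)]
Compute completion times and tardiness:
  Job 1: p=4, d=6, C=4, tardiness=max(0,4-6)=0
  Job 2: p=8, d=11, C=12, tardiness=max(0,12-11)=1
  Job 3: p=10, d=22, C=22, tardiness=max(0,22-22)=0
  Job 4: p=9, d=23, C=31, tardiness=max(0,31-23)=8
  Job 5: p=9, d=24, C=40, tardiness=max(0,40-24)=16
  Job 6: p=3, d=25, C=43, tardiness=max(0,43-25)=18
Total tardiness = 43

43


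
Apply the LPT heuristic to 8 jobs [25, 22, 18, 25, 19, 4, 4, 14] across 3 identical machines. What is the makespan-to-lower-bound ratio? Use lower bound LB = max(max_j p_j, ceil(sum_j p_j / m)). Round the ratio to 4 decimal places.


LPT order: [25, 25, 22, 19, 18, 14, 4, 4]
Machine loads after assignment: [43, 43, 45]
LPT makespan = 45
Lower bound = max(max_job, ceil(total/3)) = max(25, 44) = 44
Ratio = 45 / 44 = 1.0227

1.0227
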